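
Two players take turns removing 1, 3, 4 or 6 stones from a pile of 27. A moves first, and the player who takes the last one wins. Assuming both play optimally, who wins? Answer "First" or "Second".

Compute winning (W) and losing (L) positions by backward induction:
i:   0  1  2  3  4  5  6  7  8  9 10 11 12 13 14 15 16 17 18 19 20 21 22 23 24 25 26 27
     L  W  L  W  W  W  W  L  W  L  W  W  W  W  L  W  L  W  W  W  W  L  W  L  W  W  W  W
Position 27 is W, so the first player wins.

First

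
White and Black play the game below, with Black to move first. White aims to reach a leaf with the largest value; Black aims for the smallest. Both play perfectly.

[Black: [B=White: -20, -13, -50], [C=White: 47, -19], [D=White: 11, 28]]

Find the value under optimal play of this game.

-13

B (White): max(-20, -13, -50) = -13
C (White): max(47, -19) = 47
D (White): max(11, 28) = 28
Root (Black): min(-13, 47, 28) = -13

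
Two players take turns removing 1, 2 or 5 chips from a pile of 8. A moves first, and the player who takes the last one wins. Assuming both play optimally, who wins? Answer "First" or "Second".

i:   0  1  2  3  4  5  6  7  8
     L  W  W  L  W  W  L  W  W
Position 8 is W, so the first player wins.

First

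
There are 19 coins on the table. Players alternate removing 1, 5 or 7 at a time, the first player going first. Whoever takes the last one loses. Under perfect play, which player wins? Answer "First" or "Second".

W/L table (W = player to move can force a win):
i:   0  1  2  3  4  5  6  7  8  9 10 11 12 13 14 15 16 17 18 19
     W  L  W  L  W  L  W  L  W  L  W  L  W  L  W  L  W  L  W  L
Position 19 is L, so the second player wins.

Second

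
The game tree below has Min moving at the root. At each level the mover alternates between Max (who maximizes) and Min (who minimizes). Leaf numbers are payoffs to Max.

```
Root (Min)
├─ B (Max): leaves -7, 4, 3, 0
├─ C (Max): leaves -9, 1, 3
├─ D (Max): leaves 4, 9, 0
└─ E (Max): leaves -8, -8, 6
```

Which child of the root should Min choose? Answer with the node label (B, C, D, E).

B (Max): max(-7, 4, 3, 0) = 4
C (Max): max(-9, 1, 3) = 3
D (Max): max(4, 9, 0) = 9
E (Max): max(-8, -8, 6) = 6
Root (Min): min(4, 3, 9, 6) = 3
Min picks the child with the lowest value: C (value 3).

C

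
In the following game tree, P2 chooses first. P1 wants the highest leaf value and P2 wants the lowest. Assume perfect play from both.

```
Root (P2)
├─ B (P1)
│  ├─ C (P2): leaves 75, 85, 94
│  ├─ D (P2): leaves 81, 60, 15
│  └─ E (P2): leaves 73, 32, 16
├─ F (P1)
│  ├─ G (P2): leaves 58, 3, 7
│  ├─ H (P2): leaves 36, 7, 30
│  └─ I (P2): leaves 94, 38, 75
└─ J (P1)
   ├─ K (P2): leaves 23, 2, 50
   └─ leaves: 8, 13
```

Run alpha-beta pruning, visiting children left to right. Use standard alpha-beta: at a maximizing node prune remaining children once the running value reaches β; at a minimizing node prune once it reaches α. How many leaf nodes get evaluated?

20

C [α=-∞,β=+∞]: v=75
D [α=75,β=+∞]: v=60 after child 2 ≤ α → α-cutoff, skip 1
E [α=75,β=+∞]: v=73 after child 1 ≤ α → α-cutoff, skip 2
B [α=-∞,β=+∞]: v=75
G [α=-∞,β=75]: v=3
H [α=3,β=75]: v=7
I [α=7,β=75]: v=38
F [α=-∞,β=75]: v=38
K [α=-∞,β=38]: v=2
J [α=-∞,β=38]: v=13
Root [α=-∞,β=+∞]: v=13
Leaves evaluated: 20 of 23.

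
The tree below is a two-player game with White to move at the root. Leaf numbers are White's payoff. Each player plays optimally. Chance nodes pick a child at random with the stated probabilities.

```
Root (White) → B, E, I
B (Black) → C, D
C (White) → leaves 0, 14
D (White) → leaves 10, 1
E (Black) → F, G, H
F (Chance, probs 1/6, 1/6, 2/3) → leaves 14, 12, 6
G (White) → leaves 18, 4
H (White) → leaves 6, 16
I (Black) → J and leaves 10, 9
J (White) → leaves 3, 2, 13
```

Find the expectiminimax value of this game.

10

C (White): max(0, 14) = 14
D (White): max(10, 1) = 10
B (Black): min(14, 10) = 10
F (Chance): 1/6·14 + 1/6·12 + 2/3·6 = 8.33
G (White): max(18, 4) = 18
H (White): max(6, 16) = 16
E (Black): min(8.33, 18, 16) = 8.33
J (White): max(3, 2, 13) = 13
I (Black): min(13, 10, 9) = 9
Root (White): max(10, 8.33, 9) = 10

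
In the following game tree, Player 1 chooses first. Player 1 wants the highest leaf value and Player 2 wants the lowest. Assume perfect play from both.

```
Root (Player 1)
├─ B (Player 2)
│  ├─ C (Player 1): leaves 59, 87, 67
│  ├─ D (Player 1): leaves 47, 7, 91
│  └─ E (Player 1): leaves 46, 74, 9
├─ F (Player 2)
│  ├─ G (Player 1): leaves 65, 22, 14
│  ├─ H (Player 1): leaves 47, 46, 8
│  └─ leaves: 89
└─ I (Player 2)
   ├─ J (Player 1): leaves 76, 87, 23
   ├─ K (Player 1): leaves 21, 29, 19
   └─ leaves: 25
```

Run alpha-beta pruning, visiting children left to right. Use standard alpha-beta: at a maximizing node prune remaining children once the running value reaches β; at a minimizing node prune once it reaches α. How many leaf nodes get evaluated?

C [α=-∞,β=+∞]: v=87
D [α=-∞,β=87]: v=91
E [α=-∞,β=87]: v=74
B [α=-∞,β=+∞]: v=74
G [α=74,β=+∞]: v=65
F [α=74,β=+∞]: v=65 after child 1 ≤ α → α-cutoff, skip 2
J [α=74,β=+∞]: v=87
K [α=74,β=87]: v=29
I [α=74,β=+∞]: v=29 after child 2 ≤ α → α-cutoff, skip 1
Root [α=-∞,β=+∞]: v=74
Leaves evaluated: 18 of 23.

18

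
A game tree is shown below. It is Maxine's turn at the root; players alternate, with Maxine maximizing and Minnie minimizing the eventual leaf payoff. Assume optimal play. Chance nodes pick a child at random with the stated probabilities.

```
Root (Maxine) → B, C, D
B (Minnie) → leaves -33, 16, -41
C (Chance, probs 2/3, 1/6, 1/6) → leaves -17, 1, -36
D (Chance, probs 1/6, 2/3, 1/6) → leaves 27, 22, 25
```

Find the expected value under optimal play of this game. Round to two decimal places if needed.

B (Minnie): min(-33, 16, -41) = -41
C (Chance): 2/3·-17 + 1/6·1 + 1/6·-36 = -17.17
D (Chance): 1/6·27 + 2/3·22 + 1/6·25 = 23.33
Root (Maxine): max(-41, -17.17, 23.33) = 23.33

23.33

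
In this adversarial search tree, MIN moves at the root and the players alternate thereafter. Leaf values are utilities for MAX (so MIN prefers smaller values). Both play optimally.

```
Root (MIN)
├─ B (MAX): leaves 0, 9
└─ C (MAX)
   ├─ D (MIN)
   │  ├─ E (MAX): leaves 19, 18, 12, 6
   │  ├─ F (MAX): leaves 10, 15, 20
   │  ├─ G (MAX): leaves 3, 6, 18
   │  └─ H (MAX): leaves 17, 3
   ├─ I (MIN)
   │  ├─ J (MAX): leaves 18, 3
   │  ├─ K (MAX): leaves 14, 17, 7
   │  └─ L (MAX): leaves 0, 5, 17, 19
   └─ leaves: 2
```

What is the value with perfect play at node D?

17

E: max(19, 18, 12, 6) = 19
F: max(10, 15, 20) = 20
G: max(3, 6, 18) = 18
H: max(17, 3) = 17
D: min(19, 20, 18, 17) = 17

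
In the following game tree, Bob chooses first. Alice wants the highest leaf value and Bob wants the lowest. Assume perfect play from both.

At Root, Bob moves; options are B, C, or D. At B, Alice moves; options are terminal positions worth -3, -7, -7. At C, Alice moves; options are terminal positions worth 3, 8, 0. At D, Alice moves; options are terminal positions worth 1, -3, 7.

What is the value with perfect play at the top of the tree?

-3

B (Alice): max(-3, -7, -7) = -3
C (Alice): max(3, 8, 0) = 8
D (Alice): max(1, -3, 7) = 7
Root (Bob): min(-3, 8, 7) = -3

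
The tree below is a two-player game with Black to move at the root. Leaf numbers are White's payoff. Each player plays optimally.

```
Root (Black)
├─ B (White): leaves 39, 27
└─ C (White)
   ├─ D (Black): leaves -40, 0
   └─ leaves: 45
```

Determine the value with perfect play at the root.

39

B (White): max(39, 27) = 39
D (Black): min(-40, 0) = -40
C (White): max(-40, 45) = 45
Root (Black): min(39, 45) = 39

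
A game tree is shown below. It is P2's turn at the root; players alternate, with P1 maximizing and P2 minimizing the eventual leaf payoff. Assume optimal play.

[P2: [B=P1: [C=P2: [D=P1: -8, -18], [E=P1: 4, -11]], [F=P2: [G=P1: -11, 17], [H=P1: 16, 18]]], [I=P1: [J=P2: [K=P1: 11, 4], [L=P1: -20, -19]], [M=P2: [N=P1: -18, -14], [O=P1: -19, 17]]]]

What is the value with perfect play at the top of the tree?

-14

D (P1): max(-8, -18) = -8
E (P1): max(4, -11) = 4
C (P2): min(-8, 4) = -8
G (P1): max(-11, 17) = 17
H (P1): max(16, 18) = 18
F (P2): min(17, 18) = 17
B (P1): max(-8, 17) = 17
K (P1): max(11, 4) = 11
L (P1): max(-20, -19) = -19
J (P2): min(11, -19) = -19
N (P1): max(-18, -14) = -14
O (P1): max(-19, 17) = 17
M (P2): min(-14, 17) = -14
I (P1): max(-19, -14) = -14
Root (P2): min(17, -14) = -14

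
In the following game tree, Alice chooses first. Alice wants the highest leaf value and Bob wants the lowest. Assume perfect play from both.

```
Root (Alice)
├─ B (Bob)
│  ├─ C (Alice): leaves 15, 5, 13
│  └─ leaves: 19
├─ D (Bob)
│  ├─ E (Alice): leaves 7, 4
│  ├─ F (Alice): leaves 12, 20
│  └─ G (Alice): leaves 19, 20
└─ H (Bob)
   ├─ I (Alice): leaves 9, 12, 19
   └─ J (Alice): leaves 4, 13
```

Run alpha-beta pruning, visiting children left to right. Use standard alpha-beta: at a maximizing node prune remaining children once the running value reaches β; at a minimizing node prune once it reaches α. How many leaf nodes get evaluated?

11

C [α=-∞,β=+∞]: v=15
B [α=-∞,β=+∞]: v=15
E [α=15,β=+∞]: v=7
D [α=15,β=+∞]: v=7 after child 1 ≤ α → α-cutoff, skip 2
I [α=15,β=+∞]: v=19
J [α=15,β=19]: v=13
H [α=15,β=+∞]: v=13
Root [α=-∞,β=+∞]: v=15
Leaves evaluated: 11 of 15.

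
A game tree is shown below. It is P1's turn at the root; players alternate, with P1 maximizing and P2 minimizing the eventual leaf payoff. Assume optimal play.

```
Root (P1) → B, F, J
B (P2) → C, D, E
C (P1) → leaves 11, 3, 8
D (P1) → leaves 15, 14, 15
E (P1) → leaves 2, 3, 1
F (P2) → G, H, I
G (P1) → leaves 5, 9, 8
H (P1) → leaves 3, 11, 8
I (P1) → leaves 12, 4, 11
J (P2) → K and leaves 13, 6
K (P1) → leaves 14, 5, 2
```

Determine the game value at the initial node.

9

C (P1): max(11, 3, 8) = 11
D (P1): max(15, 14, 15) = 15
E (P1): max(2, 3, 1) = 3
B (P2): min(11, 15, 3) = 3
G (P1): max(5, 9, 8) = 9
H (P1): max(3, 11, 8) = 11
I (P1): max(12, 4, 11) = 12
F (P2): min(9, 11, 12) = 9
K (P1): max(14, 5, 2) = 14
J (P2): min(14, 13, 6) = 6
Root (P1): max(3, 9, 6) = 9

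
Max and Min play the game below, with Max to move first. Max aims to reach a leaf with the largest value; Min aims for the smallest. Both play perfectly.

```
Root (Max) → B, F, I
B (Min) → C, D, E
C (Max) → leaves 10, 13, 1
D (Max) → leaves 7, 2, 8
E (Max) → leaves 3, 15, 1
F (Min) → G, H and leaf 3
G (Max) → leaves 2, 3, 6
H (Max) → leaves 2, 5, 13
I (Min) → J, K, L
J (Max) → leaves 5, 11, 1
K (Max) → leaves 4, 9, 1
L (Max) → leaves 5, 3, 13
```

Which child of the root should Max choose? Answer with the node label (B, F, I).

I

C (Max): max(10, 13, 1) = 13
D (Max): max(7, 2, 8) = 8
E (Max): max(3, 15, 1) = 15
B (Min): min(13, 8, 15) = 8
G (Max): max(2, 3, 6) = 6
H (Max): max(2, 5, 13) = 13
F (Min): min(6, 13, 3) = 3
J (Max): max(5, 11, 1) = 11
K (Max): max(4, 9, 1) = 9
L (Max): max(5, 3, 13) = 13
I (Min): min(11, 9, 13) = 9
Root (Max): max(8, 3, 9) = 9
Max picks the child with the highest value: I (value 9).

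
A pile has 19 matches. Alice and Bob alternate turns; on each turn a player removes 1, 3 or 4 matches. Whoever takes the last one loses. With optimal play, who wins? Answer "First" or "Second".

i:   0  1  2  3  4  5  6  7  8  9 10 11 12 13 14 15 16 17 18 19
     W  L  W  L  W  W  W  W  L  W  L  W  W  W  W  L  W  L  W  W
Position 19 is W, so the first player wins.

First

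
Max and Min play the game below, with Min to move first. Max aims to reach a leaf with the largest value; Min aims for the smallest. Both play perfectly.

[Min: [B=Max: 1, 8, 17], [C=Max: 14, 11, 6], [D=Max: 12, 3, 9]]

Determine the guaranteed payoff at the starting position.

B (Max): max(1, 8, 17) = 17
C (Max): max(14, 11, 6) = 14
D (Max): max(12, 3, 9) = 12
Root (Min): min(17, 14, 12) = 12

12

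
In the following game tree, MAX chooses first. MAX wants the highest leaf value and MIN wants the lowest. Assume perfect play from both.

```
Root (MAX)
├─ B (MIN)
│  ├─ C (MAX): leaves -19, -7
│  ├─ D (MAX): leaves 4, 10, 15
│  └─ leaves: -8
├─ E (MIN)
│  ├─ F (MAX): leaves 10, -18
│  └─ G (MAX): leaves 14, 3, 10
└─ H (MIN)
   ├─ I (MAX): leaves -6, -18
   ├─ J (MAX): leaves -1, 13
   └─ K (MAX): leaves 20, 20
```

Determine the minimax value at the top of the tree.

C (MAX): max(-19, -7) = -7
D (MAX): max(4, 10, 15) = 15
B (MIN): min(-7, 15, -8) = -8
F (MAX): max(10, -18) = 10
G (MAX): max(14, 3, 10) = 14
E (MIN): min(10, 14) = 10
I (MAX): max(-6, -18) = -6
J (MAX): max(-1, 13) = 13
K (MAX): max(20, 20) = 20
H (MIN): min(-6, 13, 20) = -6
Root (MAX): max(-8, 10, -6) = 10

10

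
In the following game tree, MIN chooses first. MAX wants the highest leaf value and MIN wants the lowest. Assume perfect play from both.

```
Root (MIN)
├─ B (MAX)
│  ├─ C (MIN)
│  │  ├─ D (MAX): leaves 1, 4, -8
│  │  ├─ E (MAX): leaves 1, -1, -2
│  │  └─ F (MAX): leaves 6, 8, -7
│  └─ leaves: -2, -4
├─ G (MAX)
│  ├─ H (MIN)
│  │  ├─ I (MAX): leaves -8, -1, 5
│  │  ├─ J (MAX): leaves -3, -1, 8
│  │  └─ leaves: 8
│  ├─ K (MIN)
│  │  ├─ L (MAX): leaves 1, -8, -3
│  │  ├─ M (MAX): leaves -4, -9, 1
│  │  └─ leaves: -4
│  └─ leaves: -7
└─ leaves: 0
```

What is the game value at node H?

5

I: max(-8, -1, 5) = 5
J: max(-3, -1, 8) = 8
H: min(5, 8, 8) = 5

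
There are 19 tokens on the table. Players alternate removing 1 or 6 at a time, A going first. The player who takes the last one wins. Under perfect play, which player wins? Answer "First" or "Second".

Positions where the player to move wins (W) vs loses (L):
i:   0  1  2  3  4  5  6  7  8  9 10 11 12 13 14 15 16 17 18 19
     L  W  L  W  L  W  W  L  W  L  W  L  W  W  L  W  L  W  L  W
Position 19 is W, so the first player wins.

First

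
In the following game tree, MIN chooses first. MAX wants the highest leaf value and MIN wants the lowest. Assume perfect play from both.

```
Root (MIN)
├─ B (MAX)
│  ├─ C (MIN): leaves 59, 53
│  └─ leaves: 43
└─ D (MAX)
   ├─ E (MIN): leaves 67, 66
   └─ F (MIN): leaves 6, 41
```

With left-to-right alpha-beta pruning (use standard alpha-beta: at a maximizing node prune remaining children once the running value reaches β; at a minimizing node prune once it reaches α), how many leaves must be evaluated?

C [α=-∞,β=+∞]: v=53
B [α=-∞,β=+∞]: v=53
E [α=-∞,β=53]: v=66
D [α=-∞,β=53]: v=66 after child 1 ≥ β → β-cutoff, skip 1
Root [α=-∞,β=+∞]: v=53
Leaves evaluated: 5 of 7.

5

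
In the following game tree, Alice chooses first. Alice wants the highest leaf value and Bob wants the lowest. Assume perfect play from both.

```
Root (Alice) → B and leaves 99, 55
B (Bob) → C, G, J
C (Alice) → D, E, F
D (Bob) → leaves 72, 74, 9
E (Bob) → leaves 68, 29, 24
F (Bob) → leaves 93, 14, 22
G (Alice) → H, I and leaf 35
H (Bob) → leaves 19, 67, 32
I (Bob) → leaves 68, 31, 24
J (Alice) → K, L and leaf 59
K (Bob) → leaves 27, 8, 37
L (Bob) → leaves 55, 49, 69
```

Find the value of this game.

99

D (Bob): min(72, 74, 9) = 9
E (Bob): min(68, 29, 24) = 24
F (Bob): min(93, 14, 22) = 14
C (Alice): max(9, 24, 14) = 24
H (Bob): min(19, 67, 32) = 19
I (Bob): min(68, 31, 24) = 24
G (Alice): max(19, 24, 35) = 35
K (Bob): min(27, 8, 37) = 8
L (Bob): min(55, 49, 69) = 49
J (Alice): max(8, 49, 59) = 59
B (Bob): min(24, 35, 59) = 24
Root (Alice): max(24, 99, 55) = 99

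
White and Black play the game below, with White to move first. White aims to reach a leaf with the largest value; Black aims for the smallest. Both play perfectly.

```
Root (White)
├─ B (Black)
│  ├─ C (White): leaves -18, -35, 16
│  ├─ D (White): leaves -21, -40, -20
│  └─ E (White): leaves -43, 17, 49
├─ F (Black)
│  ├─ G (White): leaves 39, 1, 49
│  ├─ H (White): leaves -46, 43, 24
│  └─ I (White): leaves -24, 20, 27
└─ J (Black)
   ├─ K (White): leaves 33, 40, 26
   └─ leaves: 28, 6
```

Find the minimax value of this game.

C (White): max(-18, -35, 16) = 16
D (White): max(-21, -40, -20) = -20
E (White): max(-43, 17, 49) = 49
B (Black): min(16, -20, 49) = -20
G (White): max(39, 1, 49) = 49
H (White): max(-46, 43, 24) = 43
I (White): max(-24, 20, 27) = 27
F (Black): min(49, 43, 27) = 27
K (White): max(33, 40, 26) = 40
J (Black): min(40, 28, 6) = 6
Root (White): max(-20, 27, 6) = 27

27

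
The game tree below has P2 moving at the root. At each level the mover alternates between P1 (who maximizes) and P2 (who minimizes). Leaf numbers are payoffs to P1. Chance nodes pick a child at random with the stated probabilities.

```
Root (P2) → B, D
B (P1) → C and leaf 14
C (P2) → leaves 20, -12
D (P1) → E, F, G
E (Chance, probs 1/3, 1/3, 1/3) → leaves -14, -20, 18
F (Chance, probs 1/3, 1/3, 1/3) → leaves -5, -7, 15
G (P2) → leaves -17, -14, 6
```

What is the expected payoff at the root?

1

C (P2): min(20, -12) = -12
B (P1): max(-12, 14) = 14
E (Chance): 1/3·-14 + 1/3·-20 + 1/3·18 = -5.33
F (Chance): 1/3·-5 + 1/3·-7 + 1/3·15 = 1
G (P2): min(-17, -14, 6) = -17
D (P1): max(-5.33, 1, -17) = 1
Root (P2): min(14, 1) = 1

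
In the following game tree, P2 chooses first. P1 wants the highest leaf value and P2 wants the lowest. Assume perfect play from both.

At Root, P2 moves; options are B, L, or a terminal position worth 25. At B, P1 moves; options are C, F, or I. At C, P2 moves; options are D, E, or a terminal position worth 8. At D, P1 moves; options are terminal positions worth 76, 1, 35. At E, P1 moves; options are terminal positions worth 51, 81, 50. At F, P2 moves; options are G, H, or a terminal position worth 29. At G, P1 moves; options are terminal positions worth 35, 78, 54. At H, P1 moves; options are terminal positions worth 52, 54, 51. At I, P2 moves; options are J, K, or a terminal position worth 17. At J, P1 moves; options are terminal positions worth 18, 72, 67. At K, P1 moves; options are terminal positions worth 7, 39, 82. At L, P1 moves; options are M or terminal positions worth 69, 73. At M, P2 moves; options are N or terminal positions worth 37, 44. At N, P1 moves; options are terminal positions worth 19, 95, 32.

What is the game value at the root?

25

D (P1): max(76, 1, 35) = 76
E (P1): max(51, 81, 50) = 81
C (P2): min(76, 81, 8) = 8
G (P1): max(35, 78, 54) = 78
H (P1): max(52, 54, 51) = 54
F (P2): min(78, 54, 29) = 29
J (P1): max(18, 72, 67) = 72
K (P1): max(7, 39, 82) = 82
I (P2): min(72, 82, 17) = 17
B (P1): max(8, 29, 17) = 29
N (P1): max(19, 95, 32) = 95
M (P2): min(95, 37, 44) = 37
L (P1): max(37, 69, 73) = 73
Root (P2): min(29, 73, 25) = 25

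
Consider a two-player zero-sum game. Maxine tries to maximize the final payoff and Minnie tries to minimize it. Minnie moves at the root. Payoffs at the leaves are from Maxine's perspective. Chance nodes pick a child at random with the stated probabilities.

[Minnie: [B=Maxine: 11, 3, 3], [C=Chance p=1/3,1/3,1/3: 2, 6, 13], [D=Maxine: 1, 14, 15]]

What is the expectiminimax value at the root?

B (Maxine): max(11, 3, 3) = 11
C (Chance): 1/3·2 + 1/3·6 + 1/3·13 = 7
D (Maxine): max(1, 14, 15) = 15
Root (Minnie): min(11, 7, 15) = 7

7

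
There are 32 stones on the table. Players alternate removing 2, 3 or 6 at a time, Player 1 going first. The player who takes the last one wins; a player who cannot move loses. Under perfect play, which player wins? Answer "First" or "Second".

Mark each pile size as W (mover wins) or L (mover loses):
i:   0  1  2  3  4  5  6  7  8  9 10 11 12 13 14 15 16 17 18 19 20 21 22 23 24 25 26 27 28 29 30 31 32
     L  L  W  W  W  L  W  W  W  L  L  W  W  W  L  W  W  W  L  L  W  W  W  L  W  W  W  L  L  W  W  W  L
Position 32 is L, so the second player wins.

Second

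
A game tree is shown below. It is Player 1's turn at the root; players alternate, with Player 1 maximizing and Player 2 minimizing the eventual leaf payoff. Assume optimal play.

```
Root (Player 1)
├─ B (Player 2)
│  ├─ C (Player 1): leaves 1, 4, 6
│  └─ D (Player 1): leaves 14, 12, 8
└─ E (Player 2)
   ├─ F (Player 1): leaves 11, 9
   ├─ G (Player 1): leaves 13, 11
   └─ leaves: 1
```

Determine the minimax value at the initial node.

6

C (Player 1): max(1, 4, 6) = 6
D (Player 1): max(14, 12, 8) = 14
B (Player 2): min(6, 14) = 6
F (Player 1): max(11, 9) = 11
G (Player 1): max(13, 11) = 13
E (Player 2): min(11, 13, 1) = 1
Root (Player 1): max(6, 1) = 6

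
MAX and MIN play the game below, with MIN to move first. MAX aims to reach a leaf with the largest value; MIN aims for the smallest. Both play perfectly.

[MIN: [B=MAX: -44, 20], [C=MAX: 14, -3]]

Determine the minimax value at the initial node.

B (MAX): max(-44, 20) = 20
C (MAX): max(14, -3) = 14
Root (MIN): min(20, 14) = 14

14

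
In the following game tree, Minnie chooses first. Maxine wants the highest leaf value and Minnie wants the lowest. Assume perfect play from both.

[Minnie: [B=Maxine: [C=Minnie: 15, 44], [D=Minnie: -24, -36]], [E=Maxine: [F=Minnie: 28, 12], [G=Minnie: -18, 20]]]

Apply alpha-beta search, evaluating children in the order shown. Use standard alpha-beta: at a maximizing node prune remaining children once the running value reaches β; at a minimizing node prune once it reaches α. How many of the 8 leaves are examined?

6

C [α=-∞,β=+∞]: v=15
D [α=15,β=+∞]: v=-24 after child 1 ≤ α → α-cutoff, skip 1
B [α=-∞,β=+∞]: v=15
F [α=-∞,β=15]: v=12
G [α=12,β=15]: v=-18 after child 1 ≤ α → α-cutoff, skip 1
E [α=-∞,β=15]: v=12
Root [α=-∞,β=+∞]: v=12
Leaves evaluated: 6 of 8.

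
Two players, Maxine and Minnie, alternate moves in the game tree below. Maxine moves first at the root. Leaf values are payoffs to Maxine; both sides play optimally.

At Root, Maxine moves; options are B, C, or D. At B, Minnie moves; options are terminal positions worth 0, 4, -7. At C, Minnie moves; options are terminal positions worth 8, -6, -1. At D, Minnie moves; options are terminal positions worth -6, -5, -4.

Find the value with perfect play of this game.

B (Minnie): min(0, 4, -7) = -7
C (Minnie): min(8, -6, -1) = -6
D (Minnie): min(-6, -5, -4) = -6
Root (Maxine): max(-7, -6, -6) = -6

-6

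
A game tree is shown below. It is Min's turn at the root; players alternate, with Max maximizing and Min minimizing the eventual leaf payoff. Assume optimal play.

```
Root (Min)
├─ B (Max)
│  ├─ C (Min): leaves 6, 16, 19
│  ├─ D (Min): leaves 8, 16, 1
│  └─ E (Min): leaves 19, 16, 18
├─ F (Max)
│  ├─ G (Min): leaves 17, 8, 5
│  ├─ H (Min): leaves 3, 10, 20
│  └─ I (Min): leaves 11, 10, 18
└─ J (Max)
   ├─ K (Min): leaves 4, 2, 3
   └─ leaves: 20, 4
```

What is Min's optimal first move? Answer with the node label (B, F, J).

C (Min): min(6, 16, 19) = 6
D (Min): min(8, 16, 1) = 1
E (Min): min(19, 16, 18) = 16
B (Max): max(6, 1, 16) = 16
G (Min): min(17, 8, 5) = 5
H (Min): min(3, 10, 20) = 3
I (Min): min(11, 10, 18) = 10
F (Max): max(5, 3, 10) = 10
K (Min): min(4, 2, 3) = 2
J (Max): max(2, 20, 4) = 20
Root (Min): min(16, 10, 20) = 10
Min picks the child with the lowest value: F (value 10).

F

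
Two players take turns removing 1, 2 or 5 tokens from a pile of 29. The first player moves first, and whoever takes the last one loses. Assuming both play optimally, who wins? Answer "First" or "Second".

Compute winning (W) and losing (L) positions by backward induction:
i:   0  1  2  3  4  5  6  7  8  9 10 11 12 13 14 15 16 17 18 19 20 21 22 23 24 25 26 27 28 29
     W  L  W  W  L  W  W  L  W  W  L  W  W  L  W  W  L  W  W  L  W  W  L  W  W  L  W  W  L  W
Position 29 is W, so the first player wins.

First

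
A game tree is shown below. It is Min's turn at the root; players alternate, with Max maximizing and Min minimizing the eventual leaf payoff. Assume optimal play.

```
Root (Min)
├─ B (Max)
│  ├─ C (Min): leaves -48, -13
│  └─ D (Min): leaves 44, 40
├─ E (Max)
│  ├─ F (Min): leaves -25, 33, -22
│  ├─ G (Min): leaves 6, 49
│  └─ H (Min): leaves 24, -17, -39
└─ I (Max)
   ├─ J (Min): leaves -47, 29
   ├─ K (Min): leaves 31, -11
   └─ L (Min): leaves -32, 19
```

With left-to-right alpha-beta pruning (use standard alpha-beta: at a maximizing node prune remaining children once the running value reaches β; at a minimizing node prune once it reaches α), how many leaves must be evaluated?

C [α=-∞,β=+∞]: v=-48
D [α=-48,β=+∞]: v=40
B [α=-∞,β=+∞]: v=40
F [α=-∞,β=40]: v=-25
G [α=-25,β=40]: v=6
H [α=6,β=40]: v=-17 after child 2 ≤ α → α-cutoff, skip 1
E [α=-∞,β=40]: v=6
J [α=-∞,β=6]: v=-47
K [α=-47,β=6]: v=-11
L [α=-11,β=6]: v=-32 after child 1 ≤ α → α-cutoff, skip 1
I [α=-∞,β=6]: v=-11
Root [α=-∞,β=+∞]: v=-11
Leaves evaluated: 16 of 18.

16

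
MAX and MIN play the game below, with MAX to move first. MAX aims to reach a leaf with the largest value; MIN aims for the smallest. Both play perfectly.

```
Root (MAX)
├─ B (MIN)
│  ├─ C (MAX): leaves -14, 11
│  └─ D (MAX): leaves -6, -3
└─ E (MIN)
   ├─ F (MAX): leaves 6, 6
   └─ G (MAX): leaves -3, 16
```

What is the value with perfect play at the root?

6

C (MAX): max(-14, 11) = 11
D (MAX): max(-6, -3) = -3
B (MIN): min(11, -3) = -3
F (MAX): max(6, 6) = 6
G (MAX): max(-3, 16) = 16
E (MIN): min(6, 16) = 6
Root (MAX): max(-3, 6) = 6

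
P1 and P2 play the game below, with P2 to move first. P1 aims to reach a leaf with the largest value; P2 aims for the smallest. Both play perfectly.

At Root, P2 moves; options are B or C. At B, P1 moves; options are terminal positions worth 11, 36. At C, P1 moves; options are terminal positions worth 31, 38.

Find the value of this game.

B (P1): max(11, 36) = 36
C (P1): max(31, 38) = 38
Root (P2): min(36, 38) = 36

36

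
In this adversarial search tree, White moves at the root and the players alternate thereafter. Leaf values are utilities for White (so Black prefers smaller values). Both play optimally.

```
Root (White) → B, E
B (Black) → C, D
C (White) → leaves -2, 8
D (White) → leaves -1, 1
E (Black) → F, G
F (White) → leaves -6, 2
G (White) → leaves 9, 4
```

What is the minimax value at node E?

F: max(-6, 2) = 2
G: max(9, 4) = 9
E: min(2, 9) = 2

2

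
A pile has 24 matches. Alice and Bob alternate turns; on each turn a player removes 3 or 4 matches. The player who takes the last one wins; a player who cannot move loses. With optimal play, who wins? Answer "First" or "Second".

Mark each pile size as W (mover wins) or L (mover loses):
i:   0  1  2  3  4  5  6  7  8  9 10 11 12 13 14 15 16 17 18 19 20 21 22 23 24
     L  L  L  W  W  W  W  L  L  L  W  W  W  W  L  L  L  W  W  W  W  L  L  L  W
Position 24 is W, so the first player wins.

First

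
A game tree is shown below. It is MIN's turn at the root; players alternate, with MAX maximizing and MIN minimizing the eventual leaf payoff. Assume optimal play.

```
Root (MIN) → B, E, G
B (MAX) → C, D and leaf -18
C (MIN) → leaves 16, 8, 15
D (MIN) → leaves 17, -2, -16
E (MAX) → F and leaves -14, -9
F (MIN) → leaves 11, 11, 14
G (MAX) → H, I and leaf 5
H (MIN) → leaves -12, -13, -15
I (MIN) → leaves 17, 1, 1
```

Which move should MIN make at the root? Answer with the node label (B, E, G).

C (MIN): min(16, 8, 15) = 8
D (MIN): min(17, -2, -16) = -16
B (MAX): max(8, -16, -18) = 8
F (MIN): min(11, 11, 14) = 11
E (MAX): max(11, -14, -9) = 11
H (MIN): min(-12, -13, -15) = -15
I (MIN): min(17, 1, 1) = 1
G (MAX): max(-15, 1, 5) = 5
Root (MIN): min(8, 11, 5) = 5
MIN picks the child with the lowest value: G (value 5).

G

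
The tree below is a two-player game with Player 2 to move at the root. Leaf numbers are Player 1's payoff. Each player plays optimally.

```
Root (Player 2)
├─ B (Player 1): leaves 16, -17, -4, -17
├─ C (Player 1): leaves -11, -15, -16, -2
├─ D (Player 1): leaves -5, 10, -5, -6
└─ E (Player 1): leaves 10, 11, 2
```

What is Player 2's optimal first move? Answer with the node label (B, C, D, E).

B (Player 1): max(16, -17, -4, -17) = 16
C (Player 1): max(-11, -15, -16, -2) = -2
D (Player 1): max(-5, 10, -5, -6) = 10
E (Player 1): max(10, 11, 2) = 11
Root (Player 2): min(16, -2, 10, 11) = -2
Player 2 picks the child with the lowest value: C (value -2).

C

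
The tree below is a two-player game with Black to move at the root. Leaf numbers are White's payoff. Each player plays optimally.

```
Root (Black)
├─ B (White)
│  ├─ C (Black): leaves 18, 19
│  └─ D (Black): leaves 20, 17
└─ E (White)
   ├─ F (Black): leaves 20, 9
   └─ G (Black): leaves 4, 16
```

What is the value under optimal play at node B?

C: min(18, 19) = 18
D: min(20, 17) = 17
B: max(18, 17) = 18

18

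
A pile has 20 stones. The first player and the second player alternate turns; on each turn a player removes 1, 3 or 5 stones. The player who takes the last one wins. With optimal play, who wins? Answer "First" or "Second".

i:   0  1  2  3  4  5  6  7  8  9 10 11 12 13 14 15 16 17 18 19 20
     L  W  L  W  L  W  L  W  L  W  L  W  L  W  L  W  L  W  L  W  L
Position 20 is L, so the second player wins.

Second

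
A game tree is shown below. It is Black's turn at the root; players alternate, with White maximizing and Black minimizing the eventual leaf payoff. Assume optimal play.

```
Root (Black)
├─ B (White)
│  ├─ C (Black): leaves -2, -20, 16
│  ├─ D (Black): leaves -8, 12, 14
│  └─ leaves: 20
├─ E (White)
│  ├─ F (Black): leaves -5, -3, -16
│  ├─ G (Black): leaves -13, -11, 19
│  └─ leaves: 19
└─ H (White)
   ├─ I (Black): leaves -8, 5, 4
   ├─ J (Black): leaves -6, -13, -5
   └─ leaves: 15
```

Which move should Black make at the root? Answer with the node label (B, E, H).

C (Black): min(-2, -20, 16) = -20
D (Black): min(-8, 12, 14) = -8
B (White): max(-20, -8, 20) = 20
F (Black): min(-5, -3, -16) = -16
G (Black): min(-13, -11, 19) = -13
E (White): max(-16, -13, 19) = 19
I (Black): min(-8, 5, 4) = -8
J (Black): min(-6, -13, -5) = -13
H (White): max(-8, -13, 15) = 15
Root (Black): min(20, 19, 15) = 15
Black picks the child with the lowest value: H (value 15).

H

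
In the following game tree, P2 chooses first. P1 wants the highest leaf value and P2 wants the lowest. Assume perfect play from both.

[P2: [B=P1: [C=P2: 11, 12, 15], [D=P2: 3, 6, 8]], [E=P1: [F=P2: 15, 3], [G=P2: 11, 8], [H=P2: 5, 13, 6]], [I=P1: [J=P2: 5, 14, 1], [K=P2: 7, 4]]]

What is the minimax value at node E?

F: min(15, 3) = 3
G: min(11, 8) = 8
H: min(5, 13, 6) = 5
E: max(3, 8, 5) = 8

8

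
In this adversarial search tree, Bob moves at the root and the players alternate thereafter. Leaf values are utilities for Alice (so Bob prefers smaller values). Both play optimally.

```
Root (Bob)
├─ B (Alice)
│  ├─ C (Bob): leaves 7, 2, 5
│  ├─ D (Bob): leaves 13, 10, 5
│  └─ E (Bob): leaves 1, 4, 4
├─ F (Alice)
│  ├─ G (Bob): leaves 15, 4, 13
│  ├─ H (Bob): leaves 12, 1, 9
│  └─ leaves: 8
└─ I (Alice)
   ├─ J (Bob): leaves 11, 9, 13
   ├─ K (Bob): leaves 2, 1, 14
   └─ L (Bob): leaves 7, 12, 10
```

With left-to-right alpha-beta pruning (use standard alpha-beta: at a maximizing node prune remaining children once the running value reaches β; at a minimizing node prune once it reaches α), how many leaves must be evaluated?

16

C [α=-∞,β=+∞]: v=2
D [α=2,β=+∞]: v=5
E [α=5,β=+∞]: v=1 after child 1 ≤ α → α-cutoff, skip 2
B [α=-∞,β=+∞]: v=5
G [α=-∞,β=5]: v=4
H [α=4,β=5]: v=1 after child 2 ≤ α → α-cutoff, skip 1
F [α=-∞,β=5]: v=8
J [α=-∞,β=5]: v=9
I [α=-∞,β=5]: v=9 after child 1 ≥ β → β-cutoff, skip 2
Root [α=-∞,β=+∞]: v=5
Leaves evaluated: 16 of 25.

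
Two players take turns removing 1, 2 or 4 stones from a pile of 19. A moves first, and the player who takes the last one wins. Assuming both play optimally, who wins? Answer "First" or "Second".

First

Positions where the player to move wins (W) vs loses (L):
i:   0  1  2  3  4  5  6  7  8  9 10 11 12 13 14 15 16 17 18 19
     L  W  W  L  W  W  L  W  W  L  W  W  L  W  W  L  W  W  L  W
Position 19 is W, so the first player wins.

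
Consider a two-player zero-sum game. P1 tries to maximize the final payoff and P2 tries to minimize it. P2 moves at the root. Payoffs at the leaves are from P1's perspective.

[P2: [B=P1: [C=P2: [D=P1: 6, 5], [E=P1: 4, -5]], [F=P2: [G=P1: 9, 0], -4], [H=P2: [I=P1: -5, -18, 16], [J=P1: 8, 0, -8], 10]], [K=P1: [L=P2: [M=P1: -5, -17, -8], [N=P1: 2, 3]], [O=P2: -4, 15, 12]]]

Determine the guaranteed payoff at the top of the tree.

-4

D (P1): max(6, 5) = 6
E (P1): max(4, -5) = 4
C (P2): min(6, 4) = 4
G (P1): max(9, 0) = 9
F (P2): min(9, -4) = -4
I (P1): max(-5, -18, 16) = 16
J (P1): max(8, 0, -8) = 8
H (P2): min(16, 8, 10) = 8
B (P1): max(4, -4, 8) = 8
M (P1): max(-5, -17, -8) = -5
N (P1): max(2, 3) = 3
L (P2): min(-5, 3) = -5
O (P2): min(-4, 15, 12) = -4
K (P1): max(-5, -4) = -4
Root (P2): min(8, -4) = -4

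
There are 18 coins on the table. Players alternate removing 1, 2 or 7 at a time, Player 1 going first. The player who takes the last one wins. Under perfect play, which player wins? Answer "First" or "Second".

Second

Mark each pile size as W (mover wins) or L (mover loses):
i:   0  1  2  3  4  5  6  7  8  9 10 11 12 13 14 15 16 17 18
     L  W  W  L  W  W  L  W  W  L  W  W  L  W  W  L  W  W  L
Position 18 is L, so the second player wins.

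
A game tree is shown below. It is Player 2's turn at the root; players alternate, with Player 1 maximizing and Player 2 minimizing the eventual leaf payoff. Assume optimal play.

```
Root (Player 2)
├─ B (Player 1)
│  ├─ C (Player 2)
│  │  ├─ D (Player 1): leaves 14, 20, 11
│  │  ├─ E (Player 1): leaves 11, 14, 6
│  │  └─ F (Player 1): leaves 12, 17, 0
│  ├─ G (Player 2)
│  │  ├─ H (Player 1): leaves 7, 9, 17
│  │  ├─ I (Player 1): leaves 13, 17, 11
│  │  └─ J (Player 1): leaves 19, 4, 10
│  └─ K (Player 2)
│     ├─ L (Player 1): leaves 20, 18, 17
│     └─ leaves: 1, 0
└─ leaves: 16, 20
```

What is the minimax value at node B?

D: max(14, 20, 11) = 20
E: max(11, 14, 6) = 14
F: max(12, 17, 0) = 17
C: min(20, 14, 17) = 14
H: max(7, 9, 17) = 17
I: max(13, 17, 11) = 17
J: max(19, 4, 10) = 19
G: min(17, 17, 19) = 17
L: max(20, 18, 17) = 20
K: min(20, 1, 0) = 0
B: max(14, 17, 0) = 17

17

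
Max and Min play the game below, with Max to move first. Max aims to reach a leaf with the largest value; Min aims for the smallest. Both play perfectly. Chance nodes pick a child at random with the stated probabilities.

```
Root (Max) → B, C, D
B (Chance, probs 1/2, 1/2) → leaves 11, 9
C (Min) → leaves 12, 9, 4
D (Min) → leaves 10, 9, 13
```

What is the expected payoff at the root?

10

B (Chance): 1/2·11 + 1/2·9 = 10
C (Min): min(12, 9, 4) = 4
D (Min): min(10, 9, 13) = 9
Root (Max): max(10, 4, 9) = 10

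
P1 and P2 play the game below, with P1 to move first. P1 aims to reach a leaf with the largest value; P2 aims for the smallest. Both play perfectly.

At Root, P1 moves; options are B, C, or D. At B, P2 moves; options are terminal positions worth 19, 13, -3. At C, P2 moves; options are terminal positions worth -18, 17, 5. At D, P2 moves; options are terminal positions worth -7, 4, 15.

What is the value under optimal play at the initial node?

-3

B (P2): min(19, 13, -3) = -3
C (P2): min(-18, 17, 5) = -18
D (P2): min(-7, 4, 15) = -7
Root (P1): max(-3, -18, -7) = -3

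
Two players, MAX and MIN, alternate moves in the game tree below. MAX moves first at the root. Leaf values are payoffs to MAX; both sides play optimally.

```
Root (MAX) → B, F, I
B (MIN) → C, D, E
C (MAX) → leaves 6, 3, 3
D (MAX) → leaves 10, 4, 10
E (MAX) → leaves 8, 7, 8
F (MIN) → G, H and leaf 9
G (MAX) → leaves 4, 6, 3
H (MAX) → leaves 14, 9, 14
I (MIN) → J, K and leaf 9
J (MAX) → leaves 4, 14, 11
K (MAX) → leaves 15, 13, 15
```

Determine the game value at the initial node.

C (MAX): max(6, 3, 3) = 6
D (MAX): max(10, 4, 10) = 10
E (MAX): max(8, 7, 8) = 8
B (MIN): min(6, 10, 8) = 6
G (MAX): max(4, 6, 3) = 6
H (MAX): max(14, 9, 14) = 14
F (MIN): min(6, 14, 9) = 6
J (MAX): max(4, 14, 11) = 14
K (MAX): max(15, 13, 15) = 15
I (MIN): min(14, 15, 9) = 9
Root (MAX): max(6, 6, 9) = 9

9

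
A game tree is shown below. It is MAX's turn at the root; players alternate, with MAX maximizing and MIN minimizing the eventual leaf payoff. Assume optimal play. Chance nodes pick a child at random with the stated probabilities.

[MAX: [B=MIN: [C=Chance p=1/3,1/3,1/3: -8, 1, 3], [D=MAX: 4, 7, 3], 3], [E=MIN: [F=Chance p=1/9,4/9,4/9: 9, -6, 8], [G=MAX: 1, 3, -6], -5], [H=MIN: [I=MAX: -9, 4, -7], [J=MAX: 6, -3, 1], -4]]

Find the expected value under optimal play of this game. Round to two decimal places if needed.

C (Chance): 1/3·-8 + 1/3·1 + 1/3·3 = -1.33
D (MAX): max(4, 7, 3) = 7
B (MIN): min(-1.33, 7, 3) = -1.33
F (Chance): 1/9·9 + 4/9·-6 + 4/9·8 = 1.89
G (MAX): max(1, 3, -6) = 3
E (MIN): min(1.89, 3, -5) = -5
I (MAX): max(-9, 4, -7) = 4
J (MAX): max(6, -3, 1) = 6
H (MIN): min(4, 6, -4) = -4
Root (MAX): max(-1.33, -5, -4) = -1.33

-1.33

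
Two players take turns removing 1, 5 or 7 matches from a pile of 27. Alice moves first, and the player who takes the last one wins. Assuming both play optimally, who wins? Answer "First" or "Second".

First

i:   0  1  2  3  4  5  6  7  8  9 10 11 12 13 14 15 16 17 18 19 20 21 22 23 24 25 26 27
     L  W  L  W  L  W  L  W  L  W  L  W  L  W  L  W  L  W  L  W  L  W  L  W  L  W  L  W
Position 27 is W, so the first player wins.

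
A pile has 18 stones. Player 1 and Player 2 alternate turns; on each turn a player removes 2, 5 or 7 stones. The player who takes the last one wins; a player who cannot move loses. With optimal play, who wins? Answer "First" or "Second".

Positions where the player to move wins (W) vs loses (L):
i:   0  1  2  3  4  5  6  7  8  9 10 11 12 13 14 15 16 17 18
     L  L  W  W  L  W  W  W  W  W  L  W  W  L  L  W  W  W  W
Position 18 is W, so the first player wins.

First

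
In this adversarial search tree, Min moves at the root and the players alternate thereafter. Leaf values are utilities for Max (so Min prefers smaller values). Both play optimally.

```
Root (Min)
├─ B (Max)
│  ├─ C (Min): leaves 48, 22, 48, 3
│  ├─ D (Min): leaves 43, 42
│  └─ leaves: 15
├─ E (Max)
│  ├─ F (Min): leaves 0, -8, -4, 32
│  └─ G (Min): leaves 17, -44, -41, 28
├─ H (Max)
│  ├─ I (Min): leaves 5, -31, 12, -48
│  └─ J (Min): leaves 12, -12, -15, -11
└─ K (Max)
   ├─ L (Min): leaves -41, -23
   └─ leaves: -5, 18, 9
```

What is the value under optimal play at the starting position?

C (Min): min(48, 22, 48, 3) = 3
D (Min): min(43, 42) = 42
B (Max): max(3, 42, 15) = 42
F (Min): min(0, -8, -4, 32) = -8
G (Min): min(17, -44, -41, 28) = -44
E (Max): max(-8, -44) = -8
I (Min): min(5, -31, 12, -48) = -48
J (Min): min(12, -12, -15, -11) = -15
H (Max): max(-48, -15) = -15
L (Min): min(-41, -23) = -41
K (Max): max(-41, -5, 18, 9) = 18
Root (Min): min(42, -8, -15, 18) = -15

-15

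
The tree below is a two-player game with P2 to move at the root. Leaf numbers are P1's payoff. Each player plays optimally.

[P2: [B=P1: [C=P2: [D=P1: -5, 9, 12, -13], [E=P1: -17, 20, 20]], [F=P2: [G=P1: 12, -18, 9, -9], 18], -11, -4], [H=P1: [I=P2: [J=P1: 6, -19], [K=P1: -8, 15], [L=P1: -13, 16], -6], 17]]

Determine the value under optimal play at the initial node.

D (P1): max(-5, 9, 12, -13) = 12
E (P1): max(-17, 20, 20) = 20
C (P2): min(12, 20) = 12
G (P1): max(12, -18, 9, -9) = 12
F (P2): min(12, 18) = 12
B (P1): max(12, 12, -11, -4) = 12
J (P1): max(6, -19) = 6
K (P1): max(-8, 15) = 15
L (P1): max(-13, 16) = 16
I (P2): min(6, 15, 16, -6) = -6
H (P1): max(-6, 17) = 17
Root (P2): min(12, 17) = 12

12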